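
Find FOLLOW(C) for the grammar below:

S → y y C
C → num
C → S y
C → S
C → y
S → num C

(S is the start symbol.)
To compute FOLLOW(C), find every occurrence of C on a right-hand side N → α C β: add FIRST(β) \ {ε}, and if β is empty or nullable also add FOLLOW(N). Iterate to a fixed point.

In S → y y C: C is at the end, add FOLLOW(S)
In S → num C: C is at the end, add FOLLOW(S)

The FOLLOW sets referred to above (computed the same way, to a fixed point):
  FOLLOW(S) = { $, 'y' }

Taking the union: FOLLOW(C) = { $, 'y' }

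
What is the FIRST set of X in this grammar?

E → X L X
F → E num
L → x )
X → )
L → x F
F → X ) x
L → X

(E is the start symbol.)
To compute FIRST(X), examine every production with X on the left-hand side, reading each right-hand side left to right until a non-nullable symbol is reached.

From X → ):
  - ')' is a terminal: add ')' and stop

Collecting: FIRST(X) = { ')' }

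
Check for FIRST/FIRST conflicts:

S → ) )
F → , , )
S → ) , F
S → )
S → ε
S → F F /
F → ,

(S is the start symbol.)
Yes. S → ')' ')' / S → ')' ',' F on { ')' }; S → ')' ')' / S → ')' on { ')' }; S → ')' ',' F / S → ')' on { ')' }; F → ',' ',' ')' / F → ',' on { ',' }

A FIRST/FIRST conflict occurs when two productions N → α and N → β for the same non-terminal have FIRST(α) ∩ FIRST(β) ≠ ∅ (with ε ∈ FIRST of a nullable right-hand side, so two nullable alternatives also conflict).

FIRST sets of the non-terminals at (or reachable through a nullable prefix from) the front of some alternative:
  FIRST(F) = { ',' }

Productions for S:
  S → ) ): FIRST = { ')' }
  S → ) , F: FIRST = { ')' }
  S → ): FIRST = { ')' }
  S → ε: FIRST = { ε }
  S → F F /: FIRST = { ',' }
Productions for F:
  F → , , ): FIRST = { ',' }
  F → ,: FIRST = { ',' }

Conflict for S: S → ) ) and S → ) , F
  Overlap: { ')' }
Conflict for S: S → ) ) and S → )
  Overlap: { ')' }
Conflict for S: S → ) , F and S → )
  Overlap: { ')' }
Conflict for F: F → , , ) and F → ,
  Overlap: { ',' }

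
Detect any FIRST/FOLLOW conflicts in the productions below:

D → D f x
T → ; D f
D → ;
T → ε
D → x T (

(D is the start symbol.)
Nullable non-terminals: T.

T: nullable alternative(s) T → ε; FOLLOW(T) = { '(' }
  T → ; D f: FIRST \ {ε} = { ';' } — disjoint from FOLLOW(T)
  T → ε: FIRST \ {ε} = { } — this is the only nullable alternative, skip

D has no nullable alternative, so no FIRST/FOLLOW check is needed there.

No FIRST/FOLLOW conflicts found.

Answer: No FIRST/FOLLOW conflicts.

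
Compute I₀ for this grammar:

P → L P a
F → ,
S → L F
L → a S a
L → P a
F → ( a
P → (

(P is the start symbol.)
{ [L → . P a], [L → . a S a], [P → . (], [P → . L P a], [P' → . P] }

First, augment the grammar with P' → P
I₀ = CLOSURE({ [P' → . P] }):
  [P' → . P] has the dot before P: add [P → . L P a], [P → . (]
  [P → . L P a] has the dot before L: add [L → . a S a], [L → . P a]
No further items can be added.

I₀ = { [L → . P a], [L → . a S a], [P → . (], [P → . L P a], [P' → . P] }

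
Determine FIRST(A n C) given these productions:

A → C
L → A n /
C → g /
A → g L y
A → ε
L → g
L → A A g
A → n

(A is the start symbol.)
{ 'g', 'n' }

FIRST sets of the non-terminals involved (from the grammar, by fixed-point iteration):
  FIRST(A) = { 'g', 'n', ε }

To compute FIRST(A n C), process the symbols left to right:
Symbol A is a non-terminal. Add FIRST(A) \ {ε} = { 'g', 'n' }
A is nullable (ε ∈ FIRST(A)), continue to the next symbol.
Symbol n is a terminal. Add 'n' and stop.
FIRST(A n C) = { 'g', 'n' }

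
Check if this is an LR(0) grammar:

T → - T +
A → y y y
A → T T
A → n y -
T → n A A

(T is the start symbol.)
A grammar is LR(0) if no state in the canonical LR(0) collection has:
  - both a shift item (dot before a terminal) and a complete item (shift-reduce conflict), or
  - two or more complete items (reduce-reduce conflict; the accept item [T' → T .] counts as a complete item here).

Augment with T' → T and build the canonical LR(0) collection (I0 = CLOSURE({[T' → . T]}), then GOTO on every symbol after a dot until no new states appear). It has 16 states:
  I0: { [T → . - T +], [T → . n A A], [T' → . T] }  — shift
  I1: { [T → - . T +], [T → . - T +], [T → . n A A] }  — shift
  I2: { [T' → T .] }  — accept
  I3: { [A → . T T], [A → . n y -], [A → . y y y], [T → . - T +], [T → . n A A], [T → n . A A] }  — shift
  I4: { [A → . T T], [A → . n y -], [A → . y y y], [T → . - T +], [T → . n A A], [T → n A . A] }  — shift
  I5: { [A → T . T], [T → . - T +], [T → . n A A] }  — shift
  I6: { [A → . T T], [A → . n y -], [A → . y y y], [A → n . y -], [T → . - T +], [T → . n A A], [T → n . A A] }  — shift
  I7: { [A → y . y y] }  — shift
  I8: { [A → y y . y] }  — shift
  I9: { [A → y y y .] }  — reduce
  I10: { [A → n y . -], [A → y . y y] }  — shift
  I11: { [A → n y - .] }  — reduce
  I12: { [A → T T .] }  — reduce
  I13: { [T → n A A .] }  — reduce
  I14: { [T → - T . +] }  — shift
  I15: { [T → - T + .] }  — reduce

Every state is either a pure shift/goto state or contains exactly one complete item and nothing to shift — no conflicts. The grammar is LR(0).

Answer: Yes, the grammar is LR(0)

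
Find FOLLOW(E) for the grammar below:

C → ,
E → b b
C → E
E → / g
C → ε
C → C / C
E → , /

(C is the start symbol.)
In C → E: E is at the end, add FOLLOW(C)

The FOLLOW sets referred to above (computed the same way, to a fixed point):
  FOLLOW(C) = { $, '/' }

Taking the union: FOLLOW(E) = { $, '/' }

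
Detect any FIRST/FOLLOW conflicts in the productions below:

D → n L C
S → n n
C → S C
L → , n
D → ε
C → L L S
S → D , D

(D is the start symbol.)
A FIRST/FOLLOW conflict occurs when a non-terminal N has a nullable alternative N → β (β ⇒* ε) and another alternative N → α with FIRST(α) ∩ FOLLOW(N) ≠ ∅: on such a lookahead the parser cannot decide between expanding α and letting N vanish via β.

Nullable non-terminals: D.

D: nullable alternative(s) D → ε; FOLLOW(D) = { $, ',', 'n' }
  D → n L C: FIRST \ {ε} = { 'n' } — overlaps FOLLOW(D) on { 'n' }: CONFLICT
  D → ε: FIRST \ {ε} = { } — this is the only nullable alternative, skip

C, L, S have no nullable alternative, so no FIRST/FOLLOW check is needed there.

So the grammar has 1 FIRST/FOLLOW conflict (marked CONFLICT above).

Answer: Yes. D → n L C with FOLLOW(D) on { 'n' }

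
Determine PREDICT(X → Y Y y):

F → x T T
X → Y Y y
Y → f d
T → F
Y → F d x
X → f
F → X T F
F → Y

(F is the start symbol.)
{ 'f', 'x' }

PREDICT(X → Y Y y) = (FIRST(RHS) \ {ε}) ∪ (FOLLOW(X) if ε ∈ FIRST(RHS), i.e. RHS ⇒* ε)
FIRST(Y) = { 'f', 'x' }
FIRST(Y Y y) = { 'f', 'x' }
ε ∉ FIRST(Y Y y), so FOLLOW(X) is not added.
PREDICT(X → Y Y y) = { 'f', 'x' }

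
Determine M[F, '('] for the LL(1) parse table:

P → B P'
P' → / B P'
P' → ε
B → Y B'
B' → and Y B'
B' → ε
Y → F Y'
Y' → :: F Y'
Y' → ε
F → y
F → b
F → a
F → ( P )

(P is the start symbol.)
F → ( P )

To find M[F, '('], we find productions for F where '(' is in the predict set (PREDICT(N → α) = (FIRST(α) \ {ε}) ∪ (FOLLOW(N) if α ⇒* ε)).

F → y: PREDICT = { 'y' }
F → b: PREDICT = { 'b' }
F → a: PREDICT = { 'a' }
F → ( P ): PREDICT = { '(' }
  '(' is in predict set, so this production goes in M[F, '(']

M[F, '('] = F → ( P )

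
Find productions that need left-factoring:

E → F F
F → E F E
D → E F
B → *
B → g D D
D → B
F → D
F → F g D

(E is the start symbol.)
Left-factoring is needed when two productions for the same non-terminal
share a common prefix on the right-hand side.

Productions for F:
  F → E F E
  F → D
  F → F g D
Productions for D:
  D → E F
  D → B
Productions for B:
  B → *
  B → g D D

No common prefixes found.

Answer: No, left-factoring is not needed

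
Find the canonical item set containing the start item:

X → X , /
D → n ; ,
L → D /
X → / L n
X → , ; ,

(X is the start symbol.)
{ [X → . , ; ,], [X → . / L n], [X → . X , /], [X' → . X] }

First, augment the grammar with X' → X
I₀ = CLOSURE({ [X' → . X] }):
  [X' → . X] has the dot before X: add [X → . X , /], [X → . / L n], [X → . , ; ,]
No further items can be added.

I₀ = { [X → . , ; ,], [X → . / L n], [X → . X , /], [X' → . X] }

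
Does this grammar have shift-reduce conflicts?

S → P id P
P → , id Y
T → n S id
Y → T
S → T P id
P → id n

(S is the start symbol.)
No shift-reduce conflicts

A shift-reduce conflict occurs when an LR(0) state has both:
  - a complete (reduce) item [A → α .] (dot at the end), and
  - a shift item [B → β . c γ] (dot before a terminal).

Augment with S' → S and build the canonical LR(0) collection (I0 = CLOSURE({[S' → . S]}), then GOTO on every symbol after a dot until no new states appear). It has 17 states:
  I0: { [P → . , id Y], [P → . id n], [S → . P id P], [S → . T P id], [S' → . S], [T → . n S id] }  — shift
  I1: { [P → , . id Y] }  — shift
  I2: { [S → P . id P] }  — shift
  I3: { [S' → S .] }  — accept
  I4: { [P → . , id Y], [P → . id n], [S → T . P id] }  — shift
  I5: { [P → id . n] }  — shift
  I6: { [P → . , id Y], [P → . id n], [S → . P id P], [S → . T P id], [T → . n S id], [T → n . S id] }  — shift
  I7: { [T → n S . id] }  — shift
  I8: { [T → n S id .] }  — reduce
  I9: { [P → id n .] }  — reduce
  I10: { [S → T P . id] }  — shift
  I11: { [S → T P id .] }  — reduce
  I12: { [P → . , id Y], [P → . id n], [S → P id . P] }  — shift
  I13: { [S → P id P .] }  — reduce
  I14: { [P → , id . Y], [T → . n S id], [Y → . T] }  — shift
  I15: { [Y → T .] }  — reduce
  I16: { [P → , id Y .] }  — reduce

No state contains both a complete item and a shift item.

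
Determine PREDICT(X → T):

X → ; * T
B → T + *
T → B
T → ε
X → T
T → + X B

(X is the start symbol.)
{ $, '+' }

PREDICT(X → T) = (FIRST(RHS) \ {ε}) ∪ (FOLLOW(X) if ε ∈ FIRST(RHS), i.e. RHS ⇒* ε)
FIRST(T) = { '+', ε }
FIRST(T) = { '+', ε }
ε ∈ FIRST(T) (the right-hand side is nullable), so add FOLLOW(X) = { $, '+' }
PREDICT(X → T) = { $, '+' }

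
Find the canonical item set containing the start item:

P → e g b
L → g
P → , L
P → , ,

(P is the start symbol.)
{ [P → . , ,], [P → . , L], [P → . e g b], [P' → . P] }

First, augment the grammar with P' → P
I₀ = CLOSURE({ [P' → . P] }):
  [P' → . P] has the dot before P: add [P → . e g b], [P → . , L], [P → . , ,]
No further items can be added.

I₀ = { [P → . , ,], [P → . , L], [P → . e g b], [P' → . P] }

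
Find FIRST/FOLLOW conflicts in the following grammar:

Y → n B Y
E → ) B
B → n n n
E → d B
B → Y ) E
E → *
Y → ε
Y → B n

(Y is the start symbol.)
A FIRST/FOLLOW conflict occurs when a non-terminal N has a nullable alternative N → β (β ⇒* ε) and another alternative N → α with FIRST(α) ∩ FOLLOW(N) ≠ ∅: on such a lookahead the parser cannot decide between expanding α and letting N vanish via β.

Nullable non-terminals: Y.
FIRST sets used below: FIRST(B) = { ')', 'n' }

Y: nullable alternative(s) Y → ε; FOLLOW(Y) = { $, ')' }
  Y → n B Y: FIRST \ {ε} = { 'n' } — disjoint from FOLLOW(Y)
  Y → ε: FIRST \ {ε} = { } — this is the only nullable alternative, skip
  Y → B n: FIRST \ {ε} = { ')', 'n' } — overlaps FOLLOW(Y) on { ')' }: CONFLICT

B, E have no nullable alternative, so no FIRST/FOLLOW check is needed there.

So the grammar has 1 FIRST/FOLLOW conflict (marked CONFLICT above).

Answer: Yes. Y → B n with FOLLOW(Y) on { ')' }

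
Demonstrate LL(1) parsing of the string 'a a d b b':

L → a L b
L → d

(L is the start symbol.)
Stack is shown with the top on the left.

Stack      Input        Action
------------------------------
L $        a a d b b $  output L → a L b
a L b $    a a d b b $  match 'a'
L b $      a d b b $    output L → a L b
a L b b $  a d b b $    match 'a'
L b b $    d b b $      output L → d
d b b $    d b b $      match 'd'
b b $      b b $        match 'b'
b $        b $          match 'b'
$          $            accept

The string is accepted.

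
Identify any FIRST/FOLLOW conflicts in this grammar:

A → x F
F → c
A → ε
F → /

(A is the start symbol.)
Nullable non-terminals: A.

A: nullable alternative(s) A → ε; FOLLOW(A) = { $ }
  A → x F: FIRST \ {ε} = { 'x' } — disjoint from FOLLOW(A)
  A → ε: FIRST \ {ε} = { } — this is the only nullable alternative, skip

F has no nullable alternative, so no FIRST/FOLLOW check is needed there.

No FIRST/FOLLOW conflicts found.

Answer: No FIRST/FOLLOW conflicts.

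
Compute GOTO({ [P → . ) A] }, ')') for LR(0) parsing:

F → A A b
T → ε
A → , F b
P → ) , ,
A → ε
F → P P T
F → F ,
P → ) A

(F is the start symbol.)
{ [A → . , F b], [A → .], [P → ) . A] }

GOTO(I, ')') = CLOSURE({ [A → αX.β] : [A → α.Xβ] ∈ I, X = ')' })

Items with dot before ')', with the dot advanced:
  [P → . ) A] → [P → ) . A]
Closure of the advanced items:
  [P → ) . A] has the dot before A: add [A → . , F b], [A → .]

GOTO = { [A → . , F b], [A → .], [P → ) . A] }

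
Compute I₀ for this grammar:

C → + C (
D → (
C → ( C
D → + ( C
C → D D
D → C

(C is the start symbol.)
First, augment the grammar with C' → C
I₀ = CLOSURE({ [C' → . C] }):
  [C' → . C] has the dot before C: add [C → . + C (], [C → . ( C], [C → . D D]
  [C → . D D] has the dot before D: add [D → . (], [D → . + ( C], [D → . C]
No further items can be added.

I₀ = { [C → . ( C], [C → . + C (], [C → . D D], [C' → . C], [D → . (], [D → . + ( C], [D → . C] }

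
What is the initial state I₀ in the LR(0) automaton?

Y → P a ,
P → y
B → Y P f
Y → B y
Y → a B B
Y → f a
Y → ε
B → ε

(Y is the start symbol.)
First, augment the grammar with Y' → Y
I₀ = CLOSURE({ [Y' → . Y] }):
  [Y' → . Y] has the dot before Y: add [Y → . P a ,], [Y → . B y], [Y → . a B B], [Y → . f a], [Y → .]
  [Y → . P a ,] has the dot before P: add [P → . y]
  [Y → . B y] has the dot before B: add [B → . Y P f], [B → .]
No further items can be added.

I₀ = { [B → . Y P f], [B → .], [P → . y], [Y → . B y], [Y → . P a ,], [Y → . a B B], [Y → . f a], [Y → .], [Y' → . Y] }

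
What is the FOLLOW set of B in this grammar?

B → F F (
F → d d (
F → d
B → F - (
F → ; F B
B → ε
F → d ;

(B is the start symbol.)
{ $, '(', '-', ';', 'd' }

To compute FOLLOW(B), find every occurrence of B on a right-hand side N → α B β: add FIRST(β) \ {ε}, and if β is empty or nullable also add FOLLOW(N). Iterate to a fixed point.

B is the start symbol, so $ ∈ FOLLOW(B).
In F → ; F B: B is at the end, add FOLLOW(F)

The FOLLOW sets referred to above (computed the same way, to a fixed point):
  FOLLOW(F) = { '(', '-', ';', 'd' }

Taking the union: FOLLOW(B) = { $, '(', '-', ';', 'd' }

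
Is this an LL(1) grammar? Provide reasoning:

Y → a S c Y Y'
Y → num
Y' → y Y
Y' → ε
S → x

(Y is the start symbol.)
A grammar is LL(1) if for each non-terminal N with multiple productions, the predict sets of those productions are pairwise disjoint, where PREDICT(N → α) = (FIRST(α) \ {ε}) ∪ (FOLLOW(N) if α ⇒* ε).

Relevant sets:
  FOLLOW(Y') = { $, 'y' }

For Y:
  PREDICT(Y → a S c Y Y') = { 'a' }
  PREDICT(Y → num) = { 'num' }
For Y':
  PREDICT(Y' → y Y) = { 'y' }
  PREDICT(Y' → ε) = { $, 'y' }
S has a single production, so nothing to check there.

Conflict found: Predict set conflict for Y': { 'y' }
The grammar is NOT LL(1).

Answer: No. Predict set conflict for Y': { 'y' }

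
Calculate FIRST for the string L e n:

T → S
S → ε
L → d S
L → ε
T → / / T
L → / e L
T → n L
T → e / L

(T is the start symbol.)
{ '/', 'd', 'e' }

FIRST sets of the non-terminals involved (from the grammar, by fixed-point iteration):
  FIRST(L) = { '/', 'd', ε }

To compute FIRST(L e n), process the symbols left to right:
Symbol L is a non-terminal. Add FIRST(L) \ {ε} = { '/', 'd' }
L is nullable (ε ∈ FIRST(L)), continue to the next symbol.
Symbol e is a terminal. Add 'e' and stop.
FIRST(L e n) = { '/', 'd', 'e' }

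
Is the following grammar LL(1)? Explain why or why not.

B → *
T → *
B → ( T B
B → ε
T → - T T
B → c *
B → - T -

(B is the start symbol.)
Relevant sets:
  FOLLOW(B) = { $ }

For B:
  PREDICT(B → '*') = { '*' }
  PREDICT(B → '(' T B) = { '(' }
  PREDICT(B → ε) = { $ }
  PREDICT(B → c '*') = { 'c' }
  PREDICT(B → '-' T '-') = { '-' }
For T:
  PREDICT(T → '*') = { '*' }
  PREDICT(T → '-' T T) = { '-' }

All predict sets are disjoint. The grammar IS LL(1).

Answer: Yes, the grammar is LL(1).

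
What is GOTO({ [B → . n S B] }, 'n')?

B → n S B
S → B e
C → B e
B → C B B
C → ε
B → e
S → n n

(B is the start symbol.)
GOTO(I, 'n') = CLOSURE({ [A → αX.β] : [A → α.Xβ] ∈ I, X = 'n' })

Items with dot before 'n', with the dot advanced:
  [B → . n S B] → [B → n . S B]
Closure of the advanced items:
  [B → n . S B] has the dot before S: add [S → . B e], [S → . n n]
  [S → . B e] has the dot before B: add [B → . n S B], [B → . C B B], [B → . e]
  [B → . C B B] has the dot before C: add [C → . B e], [C → .]

GOTO = { [B → . C B B], [B → . e], [B → . n S B], [B → n . S B], [C → . B e], [C → .], [S → . B e], [S → . n n] }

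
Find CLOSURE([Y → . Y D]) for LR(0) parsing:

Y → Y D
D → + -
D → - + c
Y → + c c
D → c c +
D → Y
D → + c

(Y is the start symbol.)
{ [Y → . + c c], [Y → . Y D] }

To compute CLOSURE, for each item [A → α.Bβ] where B is a non-terminal, add [B → .γ] for all productions B → γ; repeat for the newly added items until nothing changes.

Start with: [Y → . Y D]
  [Y → . Y D] has the dot before Y: add [Y → . + c c]
No further items can be added.

CLOSURE = { [Y → . + c c], [Y → . Y D] }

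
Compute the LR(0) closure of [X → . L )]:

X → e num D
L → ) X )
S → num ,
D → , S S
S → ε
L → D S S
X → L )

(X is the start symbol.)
{ [D → . , S S], [L → . ) X )], [L → . D S S], [X → . L )] }

Start with: [X → . L )]
  [X → . L )] has the dot before L: add [L → . ) X )], [L → . D S S]
  [L → . D S S] has the dot before D: add [D → . , S S]
No further items can be added.

CLOSURE = { [D → . , S S], [L → . ) X )], [L → . D S S], [X → . L )] }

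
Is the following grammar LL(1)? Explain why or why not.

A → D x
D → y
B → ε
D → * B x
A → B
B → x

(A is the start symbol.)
A grammar is LL(1) if for each non-terminal N with multiple productions, the predict sets of those productions are pairwise disjoint, where PREDICT(N → α) = (FIRST(α) \ {ε}) ∪ (FOLLOW(N) if α ⇒* ε).

Relevant sets:
  FIRST(D) = { '*', 'y' }
  FIRST(B) = { 'x', ε }
  FOLLOW(A) = { $ }
  FOLLOW(B) = { $, 'x' }

For A:
  PREDICT(A → D x) = { '*', 'y' }
  PREDICT(A → B) = { $, 'x' }
For D:
  PREDICT(D → y) = { 'y' }
  PREDICT(D → '*' B x) = { '*' }
For B:
  PREDICT(B → ε) = { $, 'x' }
  PREDICT(B → x) = { 'x' }

Conflict found: Predict set conflict for B: { 'x' }
The grammar is NOT LL(1).

Answer: No. Predict set conflict for B: { 'x' }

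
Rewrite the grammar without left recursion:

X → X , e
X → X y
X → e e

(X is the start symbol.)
X → e e X'
X' → , e X'
X' → y X'
X' → ε

X is directly left-recursive. The standard transformation for
  A → A α₁ | ... | A α_m | β₁ | ... | β_n
is
  A  → β₁ A' | ... | β_n A'
  A' → α₁ A' | ... | α_m A' | ε

X → e e becomes X → e e X'
X → X , e becomes X' → , e X'
X → X y becomes X' → y X'
Add X' → ε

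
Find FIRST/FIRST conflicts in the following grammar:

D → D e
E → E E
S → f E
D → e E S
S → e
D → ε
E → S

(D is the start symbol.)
A FIRST/FIRST conflict occurs when two productions N → α and N → β for the same non-terminal have FIRST(α) ∩ FIRST(β) ≠ ∅ (with ε ∈ FIRST of a nullable right-hand side, so two nullable alternatives also conflict).

FIRST sets of the non-terminals at (or reachable through a nullable prefix from) the front of some alternative:
  FIRST(D) = { 'e', ε }
  FIRST(E) = { 'e', 'f' }
  FIRST(S) = { 'e', 'f' }

Productions for D:
  D → D e: FIRST = { 'e' }
  D → e E S: FIRST = { 'e' }
  D → ε: FIRST = { ε }
Productions for E:
  E → E E: FIRST = { 'e', 'f' }
  E → S: FIRST = { 'e', 'f' }
Productions for S:
  S → f E: FIRST = { 'f' }
  S → e: FIRST = { 'e' }

Conflict for D: D → D e and D → e E S
  Overlap: { 'e' }
Conflict for E: E → E E and E → S
  Overlap: { 'e', 'f' }

Answer: Yes. D → D e / D → e E S on { 'e' }; E → E E / E → S on { 'e', 'f' }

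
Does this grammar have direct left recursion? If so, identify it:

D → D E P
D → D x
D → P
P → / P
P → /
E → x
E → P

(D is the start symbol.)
D → D E P: LEFT RECURSIVE (starts with D)
D → D x: LEFT RECURSIVE (starts with D)
D → P: starts with P
P → / P: starts with '/'
P → /: starts with '/'
E → x: starts with x
E → P: starts with P

The grammar has direct left recursion on: D.

Answer: Yes, D is left-recursive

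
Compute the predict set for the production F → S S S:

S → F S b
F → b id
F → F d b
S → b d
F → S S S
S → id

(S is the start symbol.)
PREDICT(F → S S S) = (FIRST(RHS) \ {ε}) ∪ (FOLLOW(F) if ε ∈ FIRST(RHS), i.e. RHS ⇒* ε)
FIRST(S) = { 'b', 'id' }
FIRST(S S S) = { 'b', 'id' }
ε ∉ FIRST(S S S), so FOLLOW(F) is not added.
PREDICT(F → S S S) = { 'b', 'id' }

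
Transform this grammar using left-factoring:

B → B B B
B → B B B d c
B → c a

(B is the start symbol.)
B → B B B B'
B' → ε
B' → d c
B → c a

Left-factoring transforms A → αβ₁ | αβ₂ into A → αA' and A' → β₁ | β₂
(α is the longest common prefix among the alternatives). Repeat until
no nonterminal has two alternatives with a common prefix.

Round 1: B has alternatives sharing prefix 'B B B'. Introduce B': B → B B B B'
  Add: B' → ε
  Add: B' → d c

No remaining common prefixes — done.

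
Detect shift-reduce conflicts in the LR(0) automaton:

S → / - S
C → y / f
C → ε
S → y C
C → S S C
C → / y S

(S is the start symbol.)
Augment with S' → S and build the canonical LR(0) collection (I0 = CLOSURE({[S' → . S]}), then GOTO on every symbol after a dot until no new states appear). It has 16 states:
  I0: { [S → . / - S], [S → . y C], [S' → . S] }  — shift
  I1: { [S → / . - S] }  — shift
  I2: { [S' → S .] }  — accept
  I3: { [C → . / y S], [C → . S S C], [C → . y / f], [C → .], [S → . / - S], [S → . y C], [S → y . C] }  — shift, reduce
  I4: { [C → / . y S], [S → / . - S] }  — shift
  I5: { [S → y C .] }  — reduce
  I6: { [C → S . S C], [S → . / - S], [S → . y C] }  — shift
  I7: { [C → . / y S], [C → . S S C], [C → . y / f], [C → .], [C → y . / f], [S → . / - S], [S → . y C], [S → y . C] }  — shift, reduce
  I8: { [C → / . y S], [C → y / . f], [S → / . - S] }  — shift
  I9: { [S → . / - S], [S → . y C], [S → / - . S] }  — shift
  I10: { [C → y / f .] }  — reduce
  I11: { [C → / y . S], [S → . / - S], [S → . y C] }  — shift
  I12: { [C → / y S .] }  — reduce
  I13: { [S → / - S .] }  — reduce
  I14: { [C → . / y S], [C → . S S C], [C → . y / f], [C → .], [C → S S . C], [S → . / - S], [S → . y C] }  — shift, reduce
  I15: { [C → S S C .] }  — reduce

I3 contains reduce item [C → .] and shift items [C → . / y S], [C → . y / f], [S → . / - S], [S → . y C] — shift-reduce conflict.
I7 contains reduce item [C → .] and shift items [C → . / y S], [C → . y / f], [C → y . / f], [S → . / - S], [S → . y C] — shift-reduce conflict.
I14 contains reduce item [C → .] and shift items [C → . / y S], [C → . y / f], [S → . / - S], [S → . y C] — shift-reduce conflict.

Answer: Yes — I3: [C → .] vs [C → . / y S]; I7: [C → .] vs [C → . / y S]; I14: [C → .] vs [C → . / y S]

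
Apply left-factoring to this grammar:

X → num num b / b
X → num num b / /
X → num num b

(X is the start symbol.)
Left-factoring transforms A → αβ₁ | αβ₂ into A → αA' and A' → β₁ | β₂
(α is the longest common prefix among the alternatives). Repeat until
no nonterminal has two alternatives with a common prefix.

Round 1: X has alternatives sharing prefix 'num num b'. Introduce X': X → num num b X'
  Add: X' → / b
  Add: X' → / /
  Add: X' → ε

Round 2: X' has alternatives sharing prefix '/'. Introduce X'': X' → / X''
  Add: X'' → b
  Add: X'' → /

No remaining common prefixes — done.

Resulting grammar:
X → num num b X'
X' → / X''
X'' → b
X'' → /
X' → ε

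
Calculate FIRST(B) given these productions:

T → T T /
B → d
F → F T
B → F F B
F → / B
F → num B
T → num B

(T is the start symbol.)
{ '/', 'd', 'num' }

To compute FIRST(B), examine every production with B on the left-hand side, reading each right-hand side left to right until a non-nullable symbol is reached.

FIRST sets of the other non-terminals involved (by the same procedure, iterated to a fixed point):
  FIRST(F) = { '/', 'num' }

From B → d:
  - d is a terminal: add 'd' and stop
From B → F F B:
  - F is a non-terminal: add FIRST(F) \ {ε} = { '/', 'num' }
    F is not nullable, so stop

Collecting: FIRST(B) = { '/', 'd', 'num' }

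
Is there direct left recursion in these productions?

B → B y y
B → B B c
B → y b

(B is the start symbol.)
B → B y y: LEFT RECURSIVE (starts with B)
B → B B c: LEFT RECURSIVE (starts with B)
B → y b: starts with y

The grammar has direct left recursion on: B.

Answer: Yes, B is left-recursive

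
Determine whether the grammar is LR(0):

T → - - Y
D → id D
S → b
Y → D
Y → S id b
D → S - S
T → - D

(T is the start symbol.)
A grammar is LR(0) if no state in the canonical LR(0) collection has:
  - both a shift item (dot before a terminal) and a complete item (shift-reduce conflict), or
  - two or more complete items (reduce-reduce conflict; the accept item [T' → T .] counts as a complete item here).

Augment with T' → T and build the canonical LR(0) collection (I0 = CLOSURE({[T' → . T]}), then GOTO on every symbol after a dot until no new states appear). It has 16 states:
  I0: { [T → . - - Y], [T → . - D], [T' → . T] }  — shift
  I1: { [D → . S - S], [D → . id D], [S → . b], [T → - . - Y], [T → - . D] }  — shift
  I2: { [T' → T .] }  — accept
  I3: { [D → . S - S], [D → . id D], [S → . b], [T → - - . Y], [Y → . D], [Y → . S id b] }  — shift
  I4: { [T → - D .] }  — reduce
  I5: { [D → S . - S] }  — shift
  I6: { [S → b .] }  — reduce
  I7: { [D → . S - S], [D → . id D], [D → id . D], [S → . b] }  — shift
  I8: { [D → id D .] }  — reduce
  I9: { [D → S - . S], [S → . b] }  — shift
  I10: { [D → S - S .] }  — reduce
  I11: { [Y → D .] }  — reduce
  I12: { [D → S . - S], [Y → S . id b] }  — shift
  I13: { [T → - - Y .] }  — reduce
  I14: { [Y → S id . b] }  — shift
  I15: { [Y → S id b .] }  — reduce

Every state is either a pure shift/goto state or contains exactly one complete item and nothing to shift — no conflicts. The grammar is LR(0).

Answer: Yes, the grammar is LR(0)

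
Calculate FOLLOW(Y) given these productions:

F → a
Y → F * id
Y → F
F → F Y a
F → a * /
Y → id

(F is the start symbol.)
To compute FOLLOW(Y), find every occurrence of Y on a right-hand side N → α Y β: add FIRST(β) \ {ε}, and if β is empty or nullable also add FOLLOW(N). Iterate to a fixed point.

In F → F Y a: Y is followed by a, add FIRST(a) \ {ε} = { 'a' }

Taking the union: FOLLOW(Y) = { 'a' }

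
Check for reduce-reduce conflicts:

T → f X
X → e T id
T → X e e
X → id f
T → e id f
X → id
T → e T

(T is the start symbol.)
Augment with T' → T and build the canonical LR(0) collection (I0 = CLOSURE({[T' → . T]}), then GOTO on every symbol after a dot until no new states appear). It has 16 states:
  I0: { [T → . X e e], [T → . e T], [T → . e id f], [T → . f X], [T' → . T], [X → . e T id], [X → . id f], [X → . id] }  — shift
  I1: { [T' → T .] }  — accept
  I2: { [T → X . e e] }  — shift
  I3: { [T → . X e e], [T → . e T], [T → . e id f], [T → . f X], [T → e . T], [T → e . id f], [X → . e T id], [X → . id f], [X → . id], [X → e . T id] }  — shift
  I4: { [T → f . X], [X → . e T id], [X → . id f], [X → . id] }  — shift
  I5: { [X → id . f], [X → id .] }  — shift, reduce
  I6: { [X → id f .] }  — reduce
  I7: { [T → f X .] }  — reduce
  I8: { [T → . X e e], [T → . e T], [T → . e id f], [T → . f X], [X → . e T id], [X → . id f], [X → . id], [X → e . T id] }  — shift
  I9: { [X → e T . id] }  — shift
  I10: { [X → e T id .] }  — reduce
  I11: { [T → e T .], [X → e T . id] }  — shift, reduce
  I12: { [T → e id . f], [X → id . f], [X → id .] }  — shift, reduce
  I13: { [T → e id f .], [X → id f .] }  — 2 reduces
  I14: { [T → X e . e] }  — shift
  I15: { [T → X e e .] }  — reduce

I13 contains complete items [T → e id f .], [X → id f .] — reduce-reduce conflict.

Answer: Yes — I13: [T → e id f .] vs [X → id f .]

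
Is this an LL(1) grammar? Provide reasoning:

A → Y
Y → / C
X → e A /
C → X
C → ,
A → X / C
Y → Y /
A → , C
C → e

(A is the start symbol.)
No. Predict set conflict for Y: { '/' }

Relevant sets:
  FIRST(Y) = { '/' }
  FIRST(X) = { 'e' }

For A:
  PREDICT(A → Y) = { '/' }
  PREDICT(A → X '/' C) = { 'e' }
  PREDICT(A → ',' C) = { ',' }
For Y:
  PREDICT(Y → '/' C) = { '/' }
  PREDICT(Y → Y '/') = { '/' }
For C:
  PREDICT(C → X) = { 'e' }
  PREDICT(C → ',') = { ',' }
  PREDICT(C → e) = { 'e' }
X has a single production, so nothing to check there.

Conflict found: Predict set conflict for Y: { '/' }
The grammar is NOT LL(1).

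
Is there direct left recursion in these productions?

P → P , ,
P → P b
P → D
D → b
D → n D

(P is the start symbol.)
P → P , ,: LEFT RECURSIVE (starts with P)
P → P b: LEFT RECURSIVE (starts with P)
P → D: starts with D
D → b: starts with b
D → n D: starts with n

The grammar has direct left recursion on: P.

Answer: Yes, P is left-recursive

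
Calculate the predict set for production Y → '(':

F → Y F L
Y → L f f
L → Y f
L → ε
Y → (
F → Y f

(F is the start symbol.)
PREDICT(Y → '(') = (FIRST(RHS) \ {ε}) ∪ (FOLLOW(Y) if ε ∈ FIRST(RHS), i.e. RHS ⇒* ε)
FIRST('(') = { '(' }
ε ∉ FIRST('('), so FOLLOW(Y) is not added.
PREDICT(Y → '(') = { '(' }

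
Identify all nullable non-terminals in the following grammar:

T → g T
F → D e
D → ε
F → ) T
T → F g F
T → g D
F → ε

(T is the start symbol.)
A non-terminal is nullable if it can derive ε (the empty string): either it has an ε-production, or it has a production whose right-hand side consists entirely of nullable non-terminals.

ε-productions: D → ε, F → ε
So D, F are immediately nullable.
No further non-terminal can be added: every production for the remaining non-terminals contains a terminal or a non-nullable non-terminal.
Nullable = { 'D', 'F' }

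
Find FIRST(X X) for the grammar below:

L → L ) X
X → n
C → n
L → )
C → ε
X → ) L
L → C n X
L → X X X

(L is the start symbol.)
FIRST sets of the non-terminals involved (from the grammar, by fixed-point iteration):
  FIRST(X) = { ')', 'n' }

To compute FIRST(X X), process the symbols left to right:
Symbol X is a non-terminal. Add FIRST(X) \ {ε} = { ')', 'n' }
X is not nullable (ε ∉ FIRST(X)), so stop here.
FIRST(X X) = { ')', 'n' }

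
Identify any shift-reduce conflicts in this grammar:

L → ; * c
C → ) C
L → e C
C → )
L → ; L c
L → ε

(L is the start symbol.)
A shift-reduce conflict occurs when an LR(0) state has both:
  - a complete (reduce) item [A → α .] (dot at the end), and
  - a shift item [B → β . c γ] (dot before a terminal).

Augment with L' → L and build the canonical LR(0) collection (I0 = CLOSURE({[L' → . L]}), then GOTO on every symbol after a dot until no new states appear). It has 11 states:
  I0: { [L → . ; * c], [L → . ; L c], [L → . e C], [L → .], [L' → . L] }  — shift, reduce
  I1: { [L → . ; * c], [L → . ; L c], [L → . e C], [L → .], [L → ; . * c], [L → ; . L c] }  — shift, reduce
  I2: { [L' → L .] }  — accept
  I3: { [C → . ) C], [C → . )], [L → e . C] }  — shift
  I4: { [C → ) . C], [C → ) .], [C → . ) C], [C → . )] }  — shift, reduce
  I5: { [L → e C .] }  — reduce
  I6: { [C → ) C .] }  — reduce
  I7: { [L → ; * . c] }  — shift
  I8: { [L → ; L . c] }  — shift
  I9: { [L → ; L c .] }  — reduce
  I10: { [L → ; * c .] }  — reduce

I0 contains reduce item [L → .] and shift items [L → . ; * c], [L → . ; L c], [L → . e C] — shift-reduce conflict.
I1 contains reduce item [L → .] and shift items [L → . ; * c], [L → ; . * c], [L → . ; L c], [L → . e C] — shift-reduce conflict.
I4 contains reduce item [C → ) .] and shift items [C → . )], [C → . ) C] — shift-reduce conflict.

Answer: Yes — I0: [L → .] vs [L → . ; * c]; I1: [L → .] vs [L → . ; * c]; I4: [C → ) .] vs [C → . )]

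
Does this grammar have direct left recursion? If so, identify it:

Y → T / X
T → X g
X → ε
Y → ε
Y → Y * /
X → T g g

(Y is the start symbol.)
Y → T / X: starts with T
T → X g: starts with X
X → ε: starts with ε
Y → ε: starts with ε
Y → Y * /: LEFT RECURSIVE (starts with Y)
X → T g g: starts with T

The grammar has direct left recursion on: Y.

Answer: Yes, Y is left-recursive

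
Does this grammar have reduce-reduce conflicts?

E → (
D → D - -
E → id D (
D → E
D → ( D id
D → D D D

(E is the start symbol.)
Yes — I7: [E → ( .] vs [E → id D ( .]

A reduce-reduce conflict occurs when an LR(0) state has two complete items [A → α .] and [B → β .] — both call for a reduction, and with no lookahead the parser cannot choose between them.

Augment with E' → E and build the canonical LR(0) collection (I0 = CLOSURE({[E' → . E]}), then GOTO on every symbol after a dot until no new states appear). It has 14 states:
  I0: { [E → . (], [E → . id D (], [E' → . E] }  — shift
  I1: { [E → ( .] }  — reduce
  I2: { [E' → E .] }  — accept
  I3: { [D → . ( D id], [D → . D - -], [D → . D D D], [D → . E], [E → . (], [E → . id D (], [E → id . D (] }  — shift
  I4: { [D → ( . D id], [D → . ( D id], [D → . D - -], [D → . D D D], [D → . E], [E → ( .], [E → . (], [E → . id D (] }  — shift, reduce
  I5: { [D → . ( D id], [D → . D - -], [D → . D D D], [D → . E], [D → D . - -], [D → D . D D], [E → . (], [E → . id D (], [E → id D . (] }  — shift
  I6: { [D → E .] }  — reduce
  I7: { [D → ( . D id], [D → . ( D id], [D → . D - -], [D → . D D D], [D → . E], [E → ( .], [E → . (], [E → . id D (], [E → id D ( .] }  — shift, 2 reduces
  I8: { [D → D - . -] }  — shift
  I9: { [D → . ( D id], [D → . D - -], [D → . D D D], [D → . E], [D → D . - -], [D → D . D D], [D → D D . D], [E → . (], [E → . id D (] }  — shift
  I10: { [D → . ( D id], [D → . D - -], [D → . D D D], [D → . E], [D → D . - -], [D → D . D D], [D → D D . D], [D → D D D .], [E → . (], [E → . id D (] }  — shift, reduce
  I11: { [D → D - - .] }  — reduce
  I12: { [D → ( D . id], [D → . ( D id], [D → . D - -], [D → . D D D], [D → . E], [D → D . - -], [D → D . D D], [E → . (], [E → . id D (] }  — shift
  I13: { [D → ( D id .], [D → . ( D id], [D → . D - -], [D → . D D D], [D → . E], [E → . (], [E → . id D (], [E → id . D (] }  — shift, reduce

I7 contains complete items [E → ( .], [E → id D ( .] — reduce-reduce conflict.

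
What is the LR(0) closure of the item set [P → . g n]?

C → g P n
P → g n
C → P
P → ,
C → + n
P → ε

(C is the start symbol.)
To compute CLOSURE, for each item [A → α.Bβ] where B is a non-terminal, add [B → .γ] for all productions B → γ; repeat for the newly added items until nothing changes.

Start with: [P → . g n]
The dot precedes the terminal g, so nothing is added.

CLOSURE = { [P → . g n] }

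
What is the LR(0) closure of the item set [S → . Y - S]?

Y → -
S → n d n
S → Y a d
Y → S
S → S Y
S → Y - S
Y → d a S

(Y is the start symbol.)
{ [S → . S Y], [S → . Y - S], [S → . Y a d], [S → . n d n], [Y → . -], [Y → . S], [Y → . d a S] }

To compute CLOSURE, for each item [A → α.Bβ] where B is a non-terminal, add [B → .γ] for all productions B → γ; repeat for the newly added items until nothing changes.

Start with: [S → . Y - S]
  [S → . Y - S] has the dot before Y: add [Y → . -], [Y → . S], [Y → . d a S]
  [Y → . S] has the dot before S: add [S → . n d n], [S → . Y a d], [S → . S Y]
No further items can be added.

CLOSURE = { [S → . S Y], [S → . Y - S], [S → . Y a d], [S → . n d n], [Y → . -], [Y → . S], [Y → . d a S] }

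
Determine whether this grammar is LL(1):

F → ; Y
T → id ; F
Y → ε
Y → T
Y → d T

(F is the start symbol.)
Yes, the grammar is LL(1).

A grammar is LL(1) if for each non-terminal N with multiple productions, the predict sets of those productions are pairwise disjoint, where PREDICT(N → α) = (FIRST(α) \ {ε}) ∪ (FOLLOW(N) if α ⇒* ε).

Relevant sets:
  FIRST(T) = { 'id' }
  FOLLOW(Y) = { $ }

For Y:
  PREDICT(Y → ε) = { $ }
  PREDICT(Y → T) = { 'id' }
  PREDICT(Y → d T) = { 'd' }
F, T have a single production, so nothing to check there.

All predict sets are disjoint. The grammar IS LL(1).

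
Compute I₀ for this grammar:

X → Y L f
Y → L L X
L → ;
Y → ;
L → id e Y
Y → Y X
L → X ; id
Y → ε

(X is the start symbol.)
First, augment the grammar with X' → X
I₀ = CLOSURE({ [X' → . X] }):
  [X' → . X] has the dot before X: add [X → . Y L f]
  [X → . Y L f] has the dot before Y: add [Y → . L L X], [Y → . ;], [Y → . Y X], [Y → .]
  [Y → . L L X] has the dot before L: add [L → . ;], [L → . id e Y], [L → . X ; id]
No further items can be added.

I₀ = { [L → . ;], [L → . X ; id], [L → . id e Y], [X → . Y L f], [X' → . X], [Y → . ;], [Y → . L L X], [Y → . Y X], [Y → .] }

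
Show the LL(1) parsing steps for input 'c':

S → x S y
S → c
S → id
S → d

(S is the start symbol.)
LL(1) parsing maintains a stack (initially the start symbol over $) and the input. At each step: if the stack top is a terminal, match it against the current input token; if it is a non-terminal N, replace it with the RHS of M[N, lookahead] (the unique production whose predict set contains the lookahead).

Stack is shown with the top on the left.

Stack  Input  Action
--------------------
S $    c $    output S → c
c $    c $    match 'c'
$      $      accept

The string is accepted.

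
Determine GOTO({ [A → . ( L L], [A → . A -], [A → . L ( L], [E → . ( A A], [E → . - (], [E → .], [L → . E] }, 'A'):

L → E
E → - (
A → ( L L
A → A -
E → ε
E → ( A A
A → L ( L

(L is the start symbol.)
{ [A → A . -] }

GOTO(I, 'A') = CLOSURE({ [A → αX.β] : [A → α.Xβ] ∈ I, X = 'A' })

Items with dot before 'A', with the dot advanced:
  [A → . A -] → [A → A . -]
Closure adds nothing (no advanced item has the dot before a non-terminal).

GOTO = { [A → A . -] }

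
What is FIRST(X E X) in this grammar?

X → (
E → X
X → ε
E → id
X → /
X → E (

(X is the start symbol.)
FIRST sets of the non-terminals involved (from the grammar, by fixed-point iteration):
  FIRST(X) = { '(', '/', 'id', ε }
  FIRST(E) = { '(', '/', 'id', ε }

To compute FIRST(X E X), process the symbols left to right:
Symbol X is a non-terminal. Add FIRST(X) \ {ε} = { '(', '/', 'id' }
X is nullable (ε ∈ FIRST(X)), continue to the next symbol.
Symbol E is a non-terminal. Add FIRST(E) \ {ε} = { '(', '/', 'id' }
E is nullable (ε ∈ FIRST(E)), continue to the next symbol.
Symbol X is a non-terminal. Add FIRST(X) \ {ε} = { '(', '/', 'id' }
X is nullable (ε ∈ FIRST(X)), continue to the next symbol.
All symbols are nullable, so ε is in the result.
FIRST(X E X) = { '(', '/', 'id', ε }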